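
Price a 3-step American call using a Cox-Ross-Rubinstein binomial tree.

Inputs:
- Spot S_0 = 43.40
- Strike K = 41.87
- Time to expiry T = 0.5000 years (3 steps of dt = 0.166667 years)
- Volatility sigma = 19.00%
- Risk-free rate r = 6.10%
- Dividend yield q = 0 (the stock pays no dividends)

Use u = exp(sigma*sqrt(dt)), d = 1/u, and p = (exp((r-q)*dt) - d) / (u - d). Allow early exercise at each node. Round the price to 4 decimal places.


Answer: Price = V(0,0) = 4.0239

Derivation:
dt = T/N = 0.166667
u = exp(sigma*sqrt(dt)) = 1.080655; d = 1/u = 0.925365
p = (exp((r-q)*dt) - d) / (u - d) = 0.546421
Discount per step: exp(-r*dt) = 0.989885
Stock lattice S(k, i) with i counting down-moves:
  k=0: S(0,0) = 43.4000
  k=1: S(1,0) = 46.9004; S(1,1) = 40.1608
  k=2: S(2,0) = 50.6832; S(2,1) = 43.4000; S(2,2) = 37.1634
  k=3: S(3,0) = 54.7710; S(3,1) = 46.9004; S(3,2) = 40.1608; S(3,3) = 34.3897
Terminal payoffs V(N, i) = max(S_T - K, 0):
  V(3,0) = 12.901006; V(3,1) = 5.030419; V(3,2) = 0.000000; V(3,3) = 0.000000
Backward induction: V(k, i) = exp(-r*dt) * [p * V(k+1, i) + (1-p) * V(k+1, i+1)]; then take max(V_cont, immediate exercise) for American.
  V(2,0) = exp(-r*dt) * [p*12.901006 + (1-p)*5.030419] = 9.236686; exercise = 8.813164; V(2,0) = max -> 9.236686
  V(2,1) = exp(-r*dt) * [p*5.030419 + (1-p)*0.000000] = 2.720922; exercise = 1.530000; V(2,1) = max -> 2.720922
  V(2,2) = exp(-r*dt) * [p*0.000000 + (1-p)*0.000000] = 0.000000; exercise = 0.000000; V(2,2) = max -> 0.000000
  V(1,0) = exp(-r*dt) * [p*9.236686 + (1-p)*2.720922] = 6.217735; exercise = 5.030419; V(1,0) = max -> 6.217735
  V(1,1) = exp(-r*dt) * [p*2.720922 + (1-p)*0.000000] = 1.471729; exercise = 0.000000; V(1,1) = max -> 1.471729
  V(0,0) = exp(-r*dt) * [p*6.217735 + (1-p)*1.471729] = 4.023927; exercise = 1.530000; V(0,0) = max -> 4.023927


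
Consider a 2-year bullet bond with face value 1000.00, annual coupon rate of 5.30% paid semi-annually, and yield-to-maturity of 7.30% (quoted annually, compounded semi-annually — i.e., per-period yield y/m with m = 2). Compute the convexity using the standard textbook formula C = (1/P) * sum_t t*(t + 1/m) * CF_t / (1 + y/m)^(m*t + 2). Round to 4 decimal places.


Coupon per period c = face * coupon_rate / m = 26.500000
Periods per year m = 2; per-period yield y/m = 0.036500
Number of cashflows N = 4
Cashflows (t years, CF_t, discount factor 1/(1+y/m)^(m*t), PV):
  t = 0.5000: CF_t = 26.500000, DF = 0.964785, PV = 25.566811
  t = 1.0000: CF_t = 26.500000, DF = 0.930811, PV = 24.666485
  t = 1.5000: CF_t = 26.500000, DF = 0.898033, PV = 23.797863
  t = 2.0000: CF_t = 1026.500000, DF = 0.866409, PV = 889.368468
Price P = sum_t PV_t = 963.399627
Convexity numerator sum_t t*(t + 1/m) * CF_t / (1+y/m)^(m*t + 2):
  t = 0.5000: term = 11.898931
  t = 1.0000: term = 34.439743
  t = 1.5000: term = 66.453919
  t = 2.0000: term = 4139.168625
Convexity = (1/P) * sum = 4251.961219 / 963.399627 = 4.413497

Answer: Convexity = 4.4135


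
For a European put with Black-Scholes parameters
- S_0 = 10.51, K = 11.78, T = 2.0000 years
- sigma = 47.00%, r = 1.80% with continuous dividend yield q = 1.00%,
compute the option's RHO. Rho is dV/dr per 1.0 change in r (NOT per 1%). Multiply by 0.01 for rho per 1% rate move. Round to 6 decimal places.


d1 = 0.1847865702; d2 = -0.4798938041
phi(d1) = 0.3921889377; exp(-qT) = 0.9801986733; exp(-rT) = 0.9646402935
N(-d2) = 0.6843485464
Rho = -K*T*exp(-rT)*N(-d2) = -11.7800 * 2.0000 * 0.9646402935 * 0.6843485464 = -15.553138

Answer: Rho = -15.553138


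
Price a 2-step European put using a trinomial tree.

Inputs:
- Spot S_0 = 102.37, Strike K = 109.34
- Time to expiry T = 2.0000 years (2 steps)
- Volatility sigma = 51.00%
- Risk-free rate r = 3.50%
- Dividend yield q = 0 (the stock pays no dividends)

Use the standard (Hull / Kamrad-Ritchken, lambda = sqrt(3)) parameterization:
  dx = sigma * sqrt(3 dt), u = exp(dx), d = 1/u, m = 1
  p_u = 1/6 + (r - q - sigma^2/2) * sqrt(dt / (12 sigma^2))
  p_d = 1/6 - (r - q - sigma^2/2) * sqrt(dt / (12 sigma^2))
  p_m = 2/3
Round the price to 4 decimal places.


Answer: Price = V(0,0) = 25.7434

Derivation:
dt = T/N = 1.000000; dx = sigma*sqrt(3*dt) = 0.883346
u = exp(dx) = 2.418980; d = 1/u = 0.413397
p_u = 0.112866, p_m = 0.666667, p_d = 0.220468
Discount per step: exp(-r*dt) = 0.965605
Stock lattice S(k, j) with j the centered position index:
  k=0: S(0,+0) = 102.3700
  k=1: S(1,-1) = 42.3195; S(1,+0) = 102.3700; S(1,+1) = 247.6310
  k=2: S(2,-2) = 17.4948; S(2,-1) = 42.3195; S(2,+0) = 102.3700; S(2,+1) = 247.6310; S(2,+2) = 599.0143
Terminal payoffs V(N, j) = max(K - S_T, 0):
  V(2,-2) = 91.845232; V(2,-1) = 67.020508; V(2,+0) = 6.970000; V(2,+1) = 0.000000; V(2,+2) = 0.000000
Backward induction: V(k, j) = exp(-r*dt) * [p_u * V(k+1, j+1) + p_m * V(k+1, j) + p_d * V(k+1, j-1)]
  V(1,-1) = exp(-r*dt) * [p_u*6.970000 + p_m*67.020508 + p_d*91.845232] = 63.455654
  V(1,+0) = exp(-r*dt) * [p_u*0.000000 + p_m*6.970000 + p_d*67.020508] = 18.754500
  V(1,+1) = exp(-r*dt) * [p_u*0.000000 + p_m*0.000000 + p_d*6.970000] = 1.483808
  V(0,+0) = exp(-r*dt) * [p_u*1.483808 + p_m*18.754500 + p_d*63.455654] = 25.743425


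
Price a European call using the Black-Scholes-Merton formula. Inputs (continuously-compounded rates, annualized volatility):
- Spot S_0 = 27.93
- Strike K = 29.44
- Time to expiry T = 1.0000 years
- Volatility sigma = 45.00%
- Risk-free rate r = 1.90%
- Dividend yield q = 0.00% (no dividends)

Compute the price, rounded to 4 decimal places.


Answer: Price = 4.5931

Derivation:
d1 = (ln(S/K) + (r - q + 0.5*sigma^2) * T) / (sigma * sqrt(T)) = 0.15021575
d2 = d1 - sigma * sqrt(T) = -0.29978425
exp(-rT) = 0.98117936; exp(-qT) = 1.00000000
C = S_0 * exp(-qT) * N(d1) - K * exp(-rT) * N(d2)
N(d1) = 0.55970280; N(d2) = 0.38217086
C = 27.9300 * 1.00000000 * 0.55970280 - 29.4400 * 0.98117936 * 0.38217086 = 4.5931


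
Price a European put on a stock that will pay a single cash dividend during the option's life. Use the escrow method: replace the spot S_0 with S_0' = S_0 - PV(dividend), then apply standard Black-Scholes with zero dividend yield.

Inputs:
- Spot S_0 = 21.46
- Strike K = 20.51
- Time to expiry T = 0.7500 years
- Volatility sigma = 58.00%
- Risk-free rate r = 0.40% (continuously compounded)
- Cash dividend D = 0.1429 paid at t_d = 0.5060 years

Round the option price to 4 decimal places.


PV(D) = D * exp(-r * t_d) = 0.1429 * 0.99797805 = 0.14261106
S_0' = S_0 - PV(D) = 21.4600 - 0.14261106 = 21.31738894
d1 = (ln(S_0'/K) + (r + sigma^2/2)*T) / (sigma*sqrt(T)) = 0.33398827
d2 = d1 - sigma*sqrt(T) = -0.16830646
exp(-rT) = 0.99700450
N(-d1) = 0.36919420; N(-d2) = 0.56682891
P = K * exp(-rT) * N(-d2) - S_0' * N(-d1) = 20.5100 * 0.99700450 * 0.56682891 - 21.31738894 * 0.36919420 = 3.7206

Answer: Price = 3.7206


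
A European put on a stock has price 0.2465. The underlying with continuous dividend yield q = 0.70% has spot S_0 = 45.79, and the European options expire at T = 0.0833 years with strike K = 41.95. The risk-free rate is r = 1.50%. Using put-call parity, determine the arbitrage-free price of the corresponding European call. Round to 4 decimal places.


Answer: Call price = 4.1122

Derivation:
Put-call parity: C - P = S_0 * exp(-qT) - K * exp(-rT).
S_0 * exp(-qT) = 45.7900 * 0.99941707 = 45.76330763
K * exp(-rT) = 41.9500 * 0.99875128 = 41.89761621
C = P + S*exp(-qT) - K*exp(-rT)
C = 0.2465 + 45.76330763 - 41.89761621 = 4.1122


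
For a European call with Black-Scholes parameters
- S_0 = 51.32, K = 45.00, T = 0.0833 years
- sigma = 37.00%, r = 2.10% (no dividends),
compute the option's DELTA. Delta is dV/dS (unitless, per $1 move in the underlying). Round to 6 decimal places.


Answer: Delta = 0.903271

Derivation:
d1 = 1.3004145445; d2 = 1.1936261088
phi(d1) = 0.1712762503; exp(-qT) = 1.0000000000; exp(-rT) = 0.9982522291
N(d1) = 0.9032705362
Delta = exp(-qT) * N(d1) = 1.0000000000 * 0.9032705362 = 0.903271


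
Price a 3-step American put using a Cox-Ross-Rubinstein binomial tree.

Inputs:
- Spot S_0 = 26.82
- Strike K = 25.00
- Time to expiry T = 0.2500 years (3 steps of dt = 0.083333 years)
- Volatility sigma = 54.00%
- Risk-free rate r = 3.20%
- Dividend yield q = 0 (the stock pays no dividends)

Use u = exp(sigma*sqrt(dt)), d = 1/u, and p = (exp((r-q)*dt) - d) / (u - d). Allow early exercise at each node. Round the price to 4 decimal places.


Answer: Price = V(0,0) = 2.0383

Derivation:
dt = T/N = 0.083333
u = exp(sigma*sqrt(dt)) = 1.168691; d = 1/u = 0.855658
p = (exp((r-q)*dt) - d) / (u - d) = 0.469638
Discount per step: exp(-r*dt) = 0.997337
Stock lattice S(k, i) with i counting down-moves:
  k=0: S(0,0) = 26.8200
  k=1: S(1,0) = 31.3443; S(1,1) = 22.9487
  k=2: S(2,0) = 36.6318; S(2,1) = 26.8200; S(2,2) = 19.6363
  k=3: S(3,0) = 42.8113; S(3,1) = 31.3443; S(3,2) = 22.9487; S(3,3) = 16.8019
Terminal payoffs V(N, i) = max(K - S_T, 0):
  V(3,0) = 0.000000; V(3,1) = 0.000000; V(3,2) = 2.051254; V(3,3) = 8.198063
Backward induction: V(k, i) = exp(-r*dt) * [p * V(k+1, i) + (1-p) * V(k+1, i+1)]; then take max(V_cont, immediate exercise) for American.
  V(2,0) = exp(-r*dt) * [p*0.000000 + (1-p)*0.000000] = 0.000000; exercise = 0.000000; V(2,0) = max -> 0.000000
  V(2,1) = exp(-r*dt) * [p*0.000000 + (1-p)*2.051254] = 1.085010; exercise = 0.000000; V(2,1) = max -> 1.085010
  V(2,2) = exp(-r*dt) * [p*2.051254 + (1-p)*8.198063] = 5.297145; exercise = 5.363723; V(2,2) = max -> 5.363723
  V(1,0) = exp(-r*dt) * [p*0.000000 + (1-p)*1.085010] = 0.573916; exercise = 0.000000; V(1,0) = max -> 0.573916
  V(1,1) = exp(-r*dt) * [p*1.085010 + (1-p)*5.363723] = 3.345345; exercise = 2.051254; V(1,1) = max -> 3.345345
  V(0,0) = exp(-r*dt) * [p*0.573916 + (1-p)*3.345345] = 2.038335; exercise = 0.000000; V(0,0) = max -> 2.038335


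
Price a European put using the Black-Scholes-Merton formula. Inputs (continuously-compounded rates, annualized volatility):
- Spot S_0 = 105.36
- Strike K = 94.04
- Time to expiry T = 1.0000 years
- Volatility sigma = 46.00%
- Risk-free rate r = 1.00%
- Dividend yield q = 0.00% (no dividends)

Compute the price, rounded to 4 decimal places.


d1 = (ln(S/K) + (r - q + 0.5*sigma^2) * T) / (sigma * sqrt(T)) = 0.49883225
d2 = d1 - sigma * sqrt(T) = 0.03883225
exp(-rT) = 0.99004983; exp(-qT) = 1.00000000
P = K * exp(-rT) * N(-d2) - S_0 * exp(-qT) * N(-d1)
N(-d1) = 0.30894878; N(-d2) = 0.48451207
P = 94.0400 * 0.99004983 * 0.48451207 - 105.3600 * 1.00000000 * 0.30894878 = 12.5593

Answer: Price = 12.5593


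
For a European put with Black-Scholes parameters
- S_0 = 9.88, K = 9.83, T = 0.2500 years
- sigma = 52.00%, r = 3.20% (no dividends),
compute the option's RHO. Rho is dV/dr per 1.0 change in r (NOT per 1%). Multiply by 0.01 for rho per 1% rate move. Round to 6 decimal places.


d1 = 0.1802829908; d2 = -0.0797170092
phi(d1) = 0.3925114730; exp(-qT) = 1.0000000000; exp(-rT) = 0.9920319148
N(-d2) = 0.5317688345
Rho = -K*T*exp(-rT)*N(-d2) = -9.8300 * 0.2500 * 0.9920319148 * 0.5317688345 = -1.296409

Answer: Rho = -1.296409


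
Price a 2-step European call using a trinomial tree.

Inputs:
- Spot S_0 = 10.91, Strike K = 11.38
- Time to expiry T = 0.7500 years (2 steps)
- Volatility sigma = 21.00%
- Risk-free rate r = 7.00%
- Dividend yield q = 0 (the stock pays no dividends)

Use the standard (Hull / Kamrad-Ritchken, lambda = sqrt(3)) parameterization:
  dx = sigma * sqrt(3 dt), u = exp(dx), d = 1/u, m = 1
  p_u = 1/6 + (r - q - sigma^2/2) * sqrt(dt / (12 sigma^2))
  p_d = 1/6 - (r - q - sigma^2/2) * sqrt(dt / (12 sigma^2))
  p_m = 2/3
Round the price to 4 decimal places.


Answer: Price = V(0,0) = 0.8198

Derivation:
dt = T/N = 0.375000; dx = sigma*sqrt(3*dt) = 0.222739
u = exp(dx) = 1.249494; d = 1/u = 0.800324
p_u = 0.207031, p_m = 0.666667, p_d = 0.126303
Discount per step: exp(-r*dt) = 0.974092
Stock lattice S(k, j) with j the centered position index:
  k=0: S(0,+0) = 10.9100
  k=1: S(1,-1) = 8.7315; S(1,+0) = 10.9100; S(1,+1) = 13.6320
  k=2: S(2,-2) = 6.9881; S(2,-1) = 8.7315; S(2,+0) = 10.9100; S(2,+1) = 13.6320; S(2,+2) = 17.0331
Terminal payoffs V(N, j) = max(S_T - K, 0):
  V(2,-2) = 0.000000; V(2,-1) = 0.000000; V(2,+0) = 0.000000; V(2,+1) = 2.251979; V(2,+2) = 5.653076
Backward induction: V(k, j) = exp(-r*dt) * [p_u * V(k+1, j+1) + p_m * V(k+1, j) + p_d * V(k+1, j-1)]
  V(1,-1) = exp(-r*dt) * [p_u*0.000000 + p_m*0.000000 + p_d*0.000000] = 0.000000
  V(1,+0) = exp(-r*dt) * [p_u*2.251979 + p_m*0.000000 + p_d*0.000000] = 0.454149
  V(1,+1) = exp(-r*dt) * [p_u*5.653076 + p_m*2.251979 + p_d*0.000000] = 2.602460
  V(0,+0) = exp(-r*dt) * [p_u*2.602460 + p_m*0.454149 + p_d*0.000000] = 0.819752


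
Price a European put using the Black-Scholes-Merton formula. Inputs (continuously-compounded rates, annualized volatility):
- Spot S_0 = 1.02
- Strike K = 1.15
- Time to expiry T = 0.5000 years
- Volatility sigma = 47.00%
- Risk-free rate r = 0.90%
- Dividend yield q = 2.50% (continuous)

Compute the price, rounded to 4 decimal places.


d1 = (ln(S/K) + (r - q + 0.5*sigma^2) * T) / (sigma * sqrt(T)) = -0.21885501
d2 = d1 - sigma * sqrt(T) = -0.55119520
exp(-rT) = 0.99551011; exp(-qT) = 0.98757780
P = K * exp(-rT) * N(-d2) - S_0 * exp(-qT) * N(-d1)
N(-d1) = 0.58661850; N(-d2) = 0.70925006
P = 1.1500 * 0.99551011 * 0.70925006 - 1.0200 * 0.98757780 * 0.58661850 = 0.2211

Answer: Price = 0.2211


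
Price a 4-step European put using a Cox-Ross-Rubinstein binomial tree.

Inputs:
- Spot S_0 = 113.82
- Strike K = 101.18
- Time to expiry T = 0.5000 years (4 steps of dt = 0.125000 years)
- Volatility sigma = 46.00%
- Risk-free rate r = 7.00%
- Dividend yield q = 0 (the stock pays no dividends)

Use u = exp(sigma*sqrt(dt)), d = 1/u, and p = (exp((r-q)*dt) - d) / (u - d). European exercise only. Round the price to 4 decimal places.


Answer: Price = V(0,0) = 7.6376

Derivation:
dt = T/N = 0.125000
u = exp(sigma*sqrt(dt)) = 1.176607; d = 1/u = 0.849902
p = (exp((r-q)*dt) - d) / (u - d) = 0.486331
Discount per step: exp(-r*dt) = 0.991288
Stock lattice S(k, i) with i counting down-moves:
  k=0: S(0,0) = 113.8200
  k=1: S(1,0) = 133.9214; S(1,1) = 96.7358
  k=2: S(2,0) = 157.5728; S(2,1) = 113.8200; S(2,2) = 82.2159
  k=3: S(3,0) = 185.4012; S(3,1) = 133.9214; S(3,2) = 96.7358; S(3,3) = 69.8755
  k=4: S(4,0) = 218.1442; S(4,1) = 157.5728; S(4,2) = 113.8200; S(4,3) = 82.2159; S(4,4) = 59.3873
Terminal payoffs V(N, i) = max(K - S_T, 0):
  V(4,0) = 0.000000; V(4,1) = 0.000000; V(4,2) = 0.000000; V(4,3) = 18.964065; V(4,4) = 41.792723
Backward induction: V(k, i) = exp(-r*dt) * [p * V(k+1, i) + (1-p) * V(k+1, i+1)].
  V(3,0) = exp(-r*dt) * [p*0.000000 + (1-p)*0.000000] = 0.000000
  V(3,1) = exp(-r*dt) * [p*0.000000 + (1-p)*0.000000] = 0.000000
  V(3,2) = exp(-r*dt) * [p*0.000000 + (1-p)*18.964065] = 9.656391
  V(3,3) = exp(-r*dt) * [p*18.964065 + (1-p)*41.792723] = 30.423073
  V(2,0) = exp(-r*dt) * [p*0.000000 + (1-p)*0.000000] = 0.000000
  V(2,1) = exp(-r*dt) * [p*0.000000 + (1-p)*9.656391] = 4.916978
  V(2,2) = exp(-r*dt) * [p*9.656391 + (1-p)*30.423073] = 20.146540
  V(1,0) = exp(-r*dt) * [p*0.000000 + (1-p)*4.916978] = 2.503697
  V(1,1) = exp(-r*dt) * [p*4.916978 + (1-p)*20.146540] = 12.628946
  V(0,0) = exp(-r*dt) * [p*2.503697 + (1-p)*12.628946] = 7.637603


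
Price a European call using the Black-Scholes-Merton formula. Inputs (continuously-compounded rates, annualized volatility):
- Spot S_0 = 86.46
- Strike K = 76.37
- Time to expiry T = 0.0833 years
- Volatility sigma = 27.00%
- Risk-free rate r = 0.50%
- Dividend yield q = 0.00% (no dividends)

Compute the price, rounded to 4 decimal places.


Answer: Price = 10.2696

Derivation:
d1 = (ln(S/K) + (r - q + 0.5*sigma^2) * T) / (sigma * sqrt(T)) = 1.63672684
d2 = d1 - sigma * sqrt(T) = 1.55880014
exp(-rT) = 0.99958359; exp(-qT) = 1.00000000
C = S_0 * exp(-qT) * N(d1) - K * exp(-rT) * N(d2)
N(d1) = 0.94915622; N(d2) = 0.94047815
C = 86.4600 * 1.00000000 * 0.94915622 - 76.3700 * 0.99958359 * 0.94047815 = 10.2696


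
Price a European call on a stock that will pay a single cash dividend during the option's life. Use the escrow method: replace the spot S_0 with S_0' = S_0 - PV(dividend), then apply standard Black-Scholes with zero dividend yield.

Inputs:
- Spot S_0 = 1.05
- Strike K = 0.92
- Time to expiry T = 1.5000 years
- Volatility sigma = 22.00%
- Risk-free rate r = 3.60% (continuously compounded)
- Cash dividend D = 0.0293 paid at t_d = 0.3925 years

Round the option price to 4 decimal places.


PV(D) = D * exp(-r * t_d) = 0.0293 * 0.98596936 = 0.02888890
S_0' = S_0 - PV(D) = 1.0500 - 0.02888890 = 1.02111110
d1 = (ln(S_0'/K) + (r + sigma^2/2)*T) / (sigma*sqrt(T)) = 0.72212797
d2 = d1 - sigma*sqrt(T) = 0.45268409
exp(-rT) = 0.94743211
N(d1) = 0.76489210; N(d2) = 0.67461188
C = S_0' * N(d1) - K * exp(-rT) * N(d2) = 1.02111110 * 0.76489210 - 0.9200 * 0.94743211 * 0.67461188 = 0.1930

Answer: Price = 0.1930


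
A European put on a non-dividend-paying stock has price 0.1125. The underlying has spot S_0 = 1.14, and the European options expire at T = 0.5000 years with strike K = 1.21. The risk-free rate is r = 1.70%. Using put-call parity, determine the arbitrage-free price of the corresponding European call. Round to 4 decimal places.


Answer: Call price = 0.0527

Derivation:
Put-call parity: C - P = S_0 * exp(-qT) - K * exp(-rT).
S_0 * exp(-qT) = 1.1400 * 1.00000000 = 1.14000000
K * exp(-rT) = 1.2100 * 0.99153602 = 1.19975859
C = P + S*exp(-qT) - K*exp(-rT)
C = 0.1125 + 1.14000000 - 1.19975859 = 0.0527


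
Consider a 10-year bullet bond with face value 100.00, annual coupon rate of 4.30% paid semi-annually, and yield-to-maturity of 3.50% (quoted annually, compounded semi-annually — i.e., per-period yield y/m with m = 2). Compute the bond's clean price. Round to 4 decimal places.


Coupon per period c = face * coupon_rate / m = 2.150000
Periods per year m = 2; per-period yield y/m = 0.017500
Number of cashflows N = 20
Cashflows (t years, CF_t, discount factor 1/(1+y/m)^(m*t), PV):
  t = 0.5000: CF_t = 2.150000, DF = 0.982801, PV = 2.113022
  t = 1.0000: CF_t = 2.150000, DF = 0.965898, PV = 2.076680
  t = 1.5000: CF_t = 2.150000, DF = 0.949285, PV = 2.040963
  t = 2.0000: CF_t = 2.150000, DF = 0.932959, PV = 2.005861
  t = 2.5000: CF_t = 2.150000, DF = 0.916913, PV = 1.971362
  t = 3.0000: CF_t = 2.150000, DF = 0.901143, PV = 1.937456
  t = 3.5000: CF_t = 2.150000, DF = 0.885644, PV = 1.904134
  t = 4.0000: CF_t = 2.150000, DF = 0.870412, PV = 1.871385
  t = 4.5000: CF_t = 2.150000, DF = 0.855441, PV = 1.839199
  t = 5.0000: CF_t = 2.150000, DF = 0.840729, PV = 1.807566
  t = 5.5000: CF_t = 2.150000, DF = 0.826269, PV = 1.776478
  t = 6.0000: CF_t = 2.150000, DF = 0.812058, PV = 1.745924
  t = 6.5000: CF_t = 2.150000, DF = 0.798091, PV = 1.715896
  t = 7.0000: CF_t = 2.150000, DF = 0.784365, PV = 1.686385
  t = 7.5000: CF_t = 2.150000, DF = 0.770875, PV = 1.657380
  t = 8.0000: CF_t = 2.150000, DF = 0.757616, PV = 1.628875
  t = 8.5000: CF_t = 2.150000, DF = 0.744586, PV = 1.600860
  t = 9.0000: CF_t = 2.150000, DF = 0.731780, PV = 1.573327
  t = 9.5000: CF_t = 2.150000, DF = 0.719194, PV = 1.546267
  t = 10.0000: CF_t = 102.150000, DF = 0.706825, PV = 72.202131
Price P = sum_t PV_t = 106.701153

Answer: Price = 106.7012


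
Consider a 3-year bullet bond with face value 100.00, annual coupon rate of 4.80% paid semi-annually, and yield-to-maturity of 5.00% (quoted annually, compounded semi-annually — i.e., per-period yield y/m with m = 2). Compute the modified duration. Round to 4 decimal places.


Answer: Modified duration = 2.7601

Derivation:
Coupon per period c = face * coupon_rate / m = 2.400000
Periods per year m = 2; per-period yield y/m = 0.025000
Number of cashflows N = 6
Cashflows (t years, CF_t, discount factor 1/(1+y/m)^(m*t), PV):
  t = 0.5000: CF_t = 2.400000, DF = 0.975610, PV = 2.341463
  t = 1.0000: CF_t = 2.400000, DF = 0.951814, PV = 2.284355
  t = 1.5000: CF_t = 2.400000, DF = 0.928599, PV = 2.228639
  t = 2.0000: CF_t = 2.400000, DF = 0.905951, PV = 2.174282
  t = 2.5000: CF_t = 2.400000, DF = 0.883854, PV = 2.121250
  t = 3.0000: CF_t = 102.400000, DF = 0.862297, PV = 88.299199
Price P = sum_t PV_t = 99.449187
First compute Macaulay numerator sum_t t * PV_t:
  t * PV_t at t = 0.5000: 1.170732
  t * PV_t at t = 1.0000: 2.284355
  t * PV_t at t = 1.5000: 3.342958
  t * PV_t at t = 2.0000: 4.348563
  t * PV_t at t = 2.5000: 5.303126
  t * PV_t at t = 3.0000: 264.897597
Macaulay duration D = 281.347330 / 99.449187 = 2.829056
Modified duration = D / (1 + y/m) = 2.829056 / (1 + 0.025000) = 2.760055


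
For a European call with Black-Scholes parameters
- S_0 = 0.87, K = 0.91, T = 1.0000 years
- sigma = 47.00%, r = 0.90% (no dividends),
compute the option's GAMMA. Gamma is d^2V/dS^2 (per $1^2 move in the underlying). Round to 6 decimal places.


d1 = 0.1585076854; d2 = -0.3114923146
phi(d1) = 0.3939619782; exp(-qT) = 1.0000000000; exp(-rT) = 0.9910403788
Gamma = exp(-qT) * phi(d1) / (S * sigma * sqrt(T)) = 1.0000000000 * 0.3939619782 / (0.8700 * 0.4700 * 1.0000000000) = 0.963468

Answer: Gamma = 0.963468


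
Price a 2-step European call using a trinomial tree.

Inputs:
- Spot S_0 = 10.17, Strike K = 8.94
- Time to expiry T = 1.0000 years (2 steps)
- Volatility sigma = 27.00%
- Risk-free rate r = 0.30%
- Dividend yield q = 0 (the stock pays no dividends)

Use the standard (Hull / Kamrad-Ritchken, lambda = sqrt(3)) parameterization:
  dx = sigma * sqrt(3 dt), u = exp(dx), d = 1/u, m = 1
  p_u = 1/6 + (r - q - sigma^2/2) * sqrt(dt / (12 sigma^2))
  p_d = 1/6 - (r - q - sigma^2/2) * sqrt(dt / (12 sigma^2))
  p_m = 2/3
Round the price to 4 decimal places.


dt = T/N = 0.500000; dx = sigma*sqrt(3*dt) = 0.330681
u = exp(dx) = 1.391916; d = 1/u = 0.718434
p_u = 0.141378, p_m = 0.666667, p_d = 0.191955
Discount per step: exp(-r*dt) = 0.998501
Stock lattice S(k, j) with j the centered position index:
  k=0: S(0,+0) = 10.1700
  k=1: S(1,-1) = 7.3065; S(1,+0) = 10.1700; S(1,+1) = 14.1558
  k=2: S(2,-2) = 5.2492; S(2,-1) = 7.3065; S(2,+0) = 10.1700; S(2,+1) = 14.1558; S(2,+2) = 19.7037
Terminal payoffs V(N, j) = max(S_T - K, 0):
  V(2,-2) = 0.000000; V(2,-1) = 0.000000; V(2,+0) = 1.230000; V(2,+1) = 5.215784; V(2,+2) = 10.763661
Backward induction: V(k, j) = exp(-r*dt) * [p_u * V(k+1, j+1) + p_m * V(k+1, j) + p_d * V(k+1, j-1)]
  V(1,-1) = exp(-r*dt) * [p_u*1.230000 + p_m*0.000000 + p_d*0.000000] = 0.173634
  V(1,+0) = exp(-r*dt) * [p_u*5.215784 + p_m*1.230000 + p_d*0.000000] = 1.555063
  V(1,+1) = exp(-r*dt) * [p_u*10.763661 + p_m*5.215784 + p_d*1.230000] = 5.227192
  V(0,+0) = exp(-r*dt) * [p_u*5.227192 + p_m*1.555063 + p_d*0.173634] = 1.806337

Answer: Price = V(0,0) = 1.8063


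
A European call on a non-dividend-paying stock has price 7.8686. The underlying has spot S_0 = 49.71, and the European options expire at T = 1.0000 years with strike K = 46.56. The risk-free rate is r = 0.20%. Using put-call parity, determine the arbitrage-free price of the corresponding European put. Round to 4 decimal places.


Put-call parity: C - P = S_0 * exp(-qT) - K * exp(-rT).
S_0 * exp(-qT) = 49.7100 * 1.00000000 = 49.71000000
K * exp(-rT) = 46.5600 * 0.99800200 = 46.46697306
P = C - S*exp(-qT) + K*exp(-rT)
P = 7.8686 - 49.71000000 + 46.46697306 = 4.6256

Answer: Put price = 4.6256


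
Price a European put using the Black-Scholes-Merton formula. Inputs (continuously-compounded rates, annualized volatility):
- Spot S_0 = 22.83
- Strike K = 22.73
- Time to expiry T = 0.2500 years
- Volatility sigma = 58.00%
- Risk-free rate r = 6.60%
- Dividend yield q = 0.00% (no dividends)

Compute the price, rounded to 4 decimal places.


Answer: Price = 2.3756

Derivation:
d1 = (ln(S/K) + (r - q + 0.5*sigma^2) * T) / (sigma * sqrt(T)) = 0.21703387
d2 = d1 - sigma * sqrt(T) = -0.07296613
exp(-rT) = 0.98363538; exp(-qT) = 1.00000000
P = K * exp(-rT) * N(-d2) - S_0 * exp(-qT) * N(-d1)
N(-d1) = 0.41409097; N(-d2) = 0.52908346
P = 22.7300 * 0.98363538 * 0.52908346 - 22.8300 * 1.00000000 * 0.41409097 = 2.3756


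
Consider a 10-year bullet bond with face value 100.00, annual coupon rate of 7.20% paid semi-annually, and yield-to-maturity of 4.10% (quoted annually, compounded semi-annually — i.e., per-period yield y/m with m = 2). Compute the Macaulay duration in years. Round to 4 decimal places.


Coupon per period c = face * coupon_rate / m = 3.600000
Periods per year m = 2; per-period yield y/m = 0.020500
Number of cashflows N = 20
Cashflows (t years, CF_t, discount factor 1/(1+y/m)^(m*t), PV):
  t = 0.5000: CF_t = 3.600000, DF = 0.979912, PV = 3.527683
  t = 1.0000: CF_t = 3.600000, DF = 0.960227, PV = 3.456818
  t = 1.5000: CF_t = 3.600000, DF = 0.940938, PV = 3.387377
  t = 2.0000: CF_t = 3.600000, DF = 0.922036, PV = 3.319330
  t = 2.5000: CF_t = 3.600000, DF = 0.903514, PV = 3.252651
  t = 3.0000: CF_t = 3.600000, DF = 0.885364, PV = 3.187311
  t = 3.5000: CF_t = 3.600000, DF = 0.867579, PV = 3.123284
  t = 4.0000: CF_t = 3.600000, DF = 0.850151, PV = 3.060543
  t = 4.5000: CF_t = 3.600000, DF = 0.833073, PV = 2.999062
  t = 5.0000: CF_t = 3.600000, DF = 0.816338, PV = 2.938816
  t = 5.5000: CF_t = 3.600000, DF = 0.799939, PV = 2.879781
  t = 6.0000: CF_t = 3.600000, DF = 0.783870, PV = 2.821931
  t = 6.5000: CF_t = 3.600000, DF = 0.768123, PV = 2.765244
  t = 7.0000: CF_t = 3.600000, DF = 0.752693, PV = 2.709695
  t = 7.5000: CF_t = 3.600000, DF = 0.737573, PV = 2.655262
  t = 8.0000: CF_t = 3.600000, DF = 0.722756, PV = 2.601922
  t = 8.5000: CF_t = 3.600000, DF = 0.708237, PV = 2.549655
  t = 9.0000: CF_t = 3.600000, DF = 0.694010, PV = 2.498437
  t = 9.5000: CF_t = 3.600000, DF = 0.680069, PV = 2.448248
  t = 10.0000: CF_t = 103.600000, DF = 0.666407, PV = 69.039808
Price P = sum_t PV_t = 125.222854
Macaulay numerator sum_t t * PV_t:
  t * PV_t at t = 0.5000: 1.763841
  t * PV_t at t = 1.0000: 3.456818
  t * PV_t at t = 1.5000: 5.081065
  t * PV_t at t = 2.0000: 6.638661
  t * PV_t at t = 2.5000: 8.131627
  t * PV_t at t = 3.0000: 9.561933
  t * PV_t at t = 3.5000: 10.931493
  t * PV_t at t = 4.0000: 12.242170
  t * PV_t at t = 4.5000: 13.495778
  t * PV_t at t = 5.0000: 14.694080
  t * PV_t at t = 5.5000: 15.838793
  t * PV_t at t = 6.0000: 16.931586
  t * PV_t at t = 6.5000: 17.974083
  t * PV_t at t = 7.0000: 18.967863
  t * PV_t at t = 7.5000: 19.914464
  t * PV_t at t = 8.0000: 20.815380
  t * PV_t at t = 8.5000: 21.672064
  t * PV_t at t = 9.0000: 22.485930
  t * PV_t at t = 9.5000: 23.258352
  t * PV_t at t = 10.0000: 690.398079
Macaulay duration D = (sum_t t * PV_t) / P = 954.254061 / 125.222854 = 7.620447

Answer: Macaulay duration = 7.6204 years


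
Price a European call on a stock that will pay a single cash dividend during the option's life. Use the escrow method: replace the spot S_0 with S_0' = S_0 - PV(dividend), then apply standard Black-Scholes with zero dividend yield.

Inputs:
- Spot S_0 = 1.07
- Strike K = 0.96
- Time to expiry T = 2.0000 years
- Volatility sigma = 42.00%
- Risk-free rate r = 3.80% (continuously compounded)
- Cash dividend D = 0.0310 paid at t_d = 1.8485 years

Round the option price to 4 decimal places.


Answer: Price = 0.3087

Derivation:
PV(D) = D * exp(-r * t_d) = 0.0310 * 0.93216728 = 0.02889719
S_0' = S_0 - PV(D) = 1.0700 - 0.02889719 = 1.04110281
d1 = (ln(S_0'/K) + (r + sigma^2/2)*T) / (sigma*sqrt(T)) = 0.56148074
d2 = d1 - sigma*sqrt(T) = -0.03248896
exp(-rT) = 0.92681621
N(d1) = 0.71276507; N(d2) = 0.48704106
C = S_0' * N(d1) - K * exp(-rT) * N(d2) = 1.04110281 * 0.71276507 - 0.9600 * 0.92681621 * 0.48704106 = 0.3087


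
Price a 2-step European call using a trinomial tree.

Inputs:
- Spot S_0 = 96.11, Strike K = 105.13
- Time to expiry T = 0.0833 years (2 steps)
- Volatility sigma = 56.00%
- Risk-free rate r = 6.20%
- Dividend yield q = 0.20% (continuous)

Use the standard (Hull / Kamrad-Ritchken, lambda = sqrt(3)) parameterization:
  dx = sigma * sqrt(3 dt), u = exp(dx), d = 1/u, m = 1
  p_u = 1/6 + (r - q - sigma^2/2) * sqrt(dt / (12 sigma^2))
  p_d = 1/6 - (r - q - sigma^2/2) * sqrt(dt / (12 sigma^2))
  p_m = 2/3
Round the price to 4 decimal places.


Answer: Price = V(0,0) = 3.4122

Derivation:
dt = T/N = 0.041650; dx = sigma*sqrt(3*dt) = 0.197950
u = exp(dx) = 1.218902; d = 1/u = 0.820411
p_u = 0.156483, p_m = 0.666667, p_d = 0.176850
Discount per step: exp(-r*dt) = 0.997421
Stock lattice S(k, j) with j the centered position index:
  k=0: S(0,+0) = 96.1100
  k=1: S(1,-1) = 78.8497; S(1,+0) = 96.1100; S(1,+1) = 117.1487
  k=2: S(2,-2) = 64.6891; S(2,-1) = 78.8497; S(2,+0) = 96.1100; S(2,+1) = 117.1487; S(2,+2) = 142.7927
Terminal payoffs V(N, j) = max(S_T - K, 0):
  V(2,-2) = 0.000000; V(2,-1) = 0.000000; V(2,+0) = 0.000000; V(2,+1) = 12.018653; V(2,+2) = 37.662705
Backward induction: V(k, j) = exp(-r*dt) * [p_u * V(k+1, j+1) + p_m * V(k+1, j) + p_d * V(k+1, j-1)]
  V(1,-1) = exp(-r*dt) * [p_u*0.000000 + p_m*0.000000 + p_d*0.000000] = 0.000000
  V(1,+0) = exp(-r*dt) * [p_u*12.018653 + p_m*0.000000 + p_d*0.000000] = 1.875865
  V(1,+1) = exp(-r*dt) * [p_u*37.662705 + p_m*12.018653 + p_d*0.000000] = 13.870145
  V(0,+0) = exp(-r*dt) * [p_u*13.870145 + p_m*1.875865 + p_d*0.000000] = 3.412196


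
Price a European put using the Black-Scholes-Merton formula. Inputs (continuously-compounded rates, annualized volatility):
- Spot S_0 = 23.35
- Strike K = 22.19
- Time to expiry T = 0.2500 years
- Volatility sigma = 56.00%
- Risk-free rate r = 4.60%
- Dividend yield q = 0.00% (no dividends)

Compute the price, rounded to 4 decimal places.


d1 = (ln(S/K) + (r - q + 0.5*sigma^2) * T) / (sigma * sqrt(T)) = 0.36305445
d2 = d1 - sigma * sqrt(T) = 0.08305445
exp(-rT) = 0.98856587; exp(-qT) = 1.00000000
P = K * exp(-rT) * N(-d2) - S_0 * exp(-qT) * N(-d1)
N(-d1) = 0.35828210; N(-d2) = 0.46690412
P = 22.1900 * 0.98856587 * 0.46690412 - 23.3500 * 1.00000000 * 0.35828210 = 1.8763

Answer: Price = 1.8763


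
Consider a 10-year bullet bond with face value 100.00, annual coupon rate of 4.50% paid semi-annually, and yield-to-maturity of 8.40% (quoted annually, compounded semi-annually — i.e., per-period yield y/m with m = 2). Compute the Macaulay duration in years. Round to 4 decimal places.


Answer: Macaulay duration = 7.7958 years

Derivation:
Coupon per period c = face * coupon_rate / m = 2.250000
Periods per year m = 2; per-period yield y/m = 0.042000
Number of cashflows N = 20
Cashflows (t years, CF_t, discount factor 1/(1+y/m)^(m*t), PV):
  t = 0.5000: CF_t = 2.250000, DF = 0.959693, PV = 2.159309
  t = 1.0000: CF_t = 2.250000, DF = 0.921010, PV = 2.072274
  t = 1.5000: CF_t = 2.250000, DF = 0.883887, PV = 1.988746
  t = 2.0000: CF_t = 2.250000, DF = 0.848260, PV = 1.908586
  t = 2.5000: CF_t = 2.250000, DF = 0.814069, PV = 1.831656
  t = 3.0000: CF_t = 2.250000, DF = 0.781257, PV = 1.757827
  t = 3.5000: CF_t = 2.250000, DF = 0.749766, PV = 1.686974
  t = 4.0000: CF_t = 2.250000, DF = 0.719545, PV = 1.618977
  t = 4.5000: CF_t = 2.250000, DF = 0.690543, PV = 1.553721
  t = 5.0000: CF_t = 2.250000, DF = 0.662709, PV = 1.491095
  t = 5.5000: CF_t = 2.250000, DF = 0.635997, PV = 1.430993
  t = 6.0000: CF_t = 2.250000, DF = 0.610362, PV = 1.373314
  t = 6.5000: CF_t = 2.250000, DF = 0.585760, PV = 1.317960
  t = 7.0000: CF_t = 2.250000, DF = 0.562150, PV = 1.264837
  t = 7.5000: CF_t = 2.250000, DF = 0.539491, PV = 1.213855
  t = 8.0000: CF_t = 2.250000, DF = 0.517746, PV = 1.164928
  t = 8.5000: CF_t = 2.250000, DF = 0.496877, PV = 1.117973
  t = 9.0000: CF_t = 2.250000, DF = 0.476849, PV = 1.072911
  t = 9.5000: CF_t = 2.250000, DF = 0.457629, PV = 1.029665
  t = 10.0000: CF_t = 102.250000, DF = 0.439183, PV = 44.906472
Price P = sum_t PV_t = 73.962073
Macaulay numerator sum_t t * PV_t:
  t * PV_t at t = 0.5000: 1.079655
  t * PV_t at t = 1.0000: 2.072274
  t * PV_t at t = 1.5000: 2.983119
  t * PV_t at t = 2.0000: 3.817171
  t * PV_t at t = 2.5000: 4.579140
  t * PV_t at t = 3.0000: 5.273482
  t * PV_t at t = 3.5000: 5.904410
  t * PV_t at t = 4.0000: 6.475909
  t * PV_t at t = 4.5000: 6.991745
  t * PV_t at t = 5.0000: 7.455475
  t * PV_t at t = 5.5000: 7.870463
  t * PV_t at t = 6.0000: 8.239885
  t * PV_t at t = 6.5000: 8.566739
  t * PV_t at t = 7.0000: 8.853857
  t * PV_t at t = 7.5000: 9.103911
  t * PV_t at t = 8.0000: 9.319423
  t * PV_t at t = 8.5000: 9.502770
  t * PV_t at t = 9.0000: 9.656196
  t * PV_t at t = 9.5000: 9.781815
  t * PV_t at t = 10.0000: 449.064721
Macaulay duration D = (sum_t t * PV_t) / P = 576.592160 / 73.962073 = 7.795782


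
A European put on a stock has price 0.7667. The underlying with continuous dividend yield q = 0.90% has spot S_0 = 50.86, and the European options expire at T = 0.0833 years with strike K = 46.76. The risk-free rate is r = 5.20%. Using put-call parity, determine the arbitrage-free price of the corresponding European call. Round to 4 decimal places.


Answer: Call price = 5.0307

Derivation:
Put-call parity: C - P = S_0 * exp(-qT) - K * exp(-rT).
S_0 * exp(-qT) = 50.8600 * 0.99925058 = 50.82188455
K * exp(-rT) = 46.7600 * 0.99567777 = 46.55789242
C = P + S*exp(-qT) - K*exp(-rT)
C = 0.7667 + 50.82188455 - 46.55789242 = 5.0307


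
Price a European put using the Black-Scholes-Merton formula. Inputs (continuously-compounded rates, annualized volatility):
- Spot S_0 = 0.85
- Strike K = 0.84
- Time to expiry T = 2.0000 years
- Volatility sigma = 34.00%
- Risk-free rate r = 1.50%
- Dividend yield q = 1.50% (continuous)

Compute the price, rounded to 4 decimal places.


d1 = (ln(S/K) + (r - q + 0.5*sigma^2) * T) / (sigma * sqrt(T)) = 0.26502873
d2 = d1 - sigma * sqrt(T) = -0.21580388
exp(-rT) = 0.97044553; exp(-qT) = 0.97044553
P = K * exp(-rT) * N(-d2) - S_0 * exp(-qT) * N(-d1)
N(-d1) = 0.39549366; N(-d2) = 0.58542969
P = 0.8400 * 0.97044553 * 0.58542969 - 0.8500 * 0.97044553 * 0.39549366 = 0.1510

Answer: Price = 0.1510


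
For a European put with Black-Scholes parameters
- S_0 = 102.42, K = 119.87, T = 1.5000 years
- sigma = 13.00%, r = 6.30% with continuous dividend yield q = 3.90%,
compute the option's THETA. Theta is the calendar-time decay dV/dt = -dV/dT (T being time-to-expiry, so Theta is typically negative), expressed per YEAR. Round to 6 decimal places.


Answer: Theta = 1.041222

Derivation:
d1 = -0.6824078456; d2 = -0.8416246789
phi(d1) = 0.3160740469; exp(-qT) = 0.9431782404; exp(-rT) = 0.9098277346
Theta = -S*exp(-qT)*phi(d1)*sigma/(2*sqrt(T)) + r*K*exp(-rT)*N(-d2) - q*S*exp(-qT)*N(-d1)
N(-d1) = 0.7525094519; N(-d2) = 0.8000009646; sqrt(T) = 1.2247448714
Term 1 = -102.4200 * 0.9431782404 * 0.3160740469 * 0.1300 / (2 * 1.2247448714) = -1.6204480348
Term 2 = 0.0630 * 119.8700 * 0.9098277346 * 0.8000009646 = 5.4966835752
Term 3 = -0.0390 * 102.4200 * 0.9431782404 * 0.7525094519 = -2.8350133649
Theta = -1.6204480348 + (5.4966835752) + (-2.8350133649) = 1.041222


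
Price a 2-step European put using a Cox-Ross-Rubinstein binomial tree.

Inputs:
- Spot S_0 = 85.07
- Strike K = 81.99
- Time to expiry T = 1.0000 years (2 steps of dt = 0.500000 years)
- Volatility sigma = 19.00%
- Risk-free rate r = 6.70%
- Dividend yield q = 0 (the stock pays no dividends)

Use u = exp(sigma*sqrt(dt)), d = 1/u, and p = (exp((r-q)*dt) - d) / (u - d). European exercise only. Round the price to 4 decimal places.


Answer: Price = V(0,0) = 2.6298

Derivation:
dt = T/N = 0.500000
u = exp(sigma*sqrt(dt)) = 1.143793; d = 1/u = 0.874284
p = (exp((r-q)*dt) - d) / (u - d) = 0.592868
Discount per step: exp(-r*dt) = 0.967055
Stock lattice S(k, i) with i counting down-moves:
  k=0: S(0,0) = 85.0700
  k=1: S(1,0) = 97.3025; S(1,1) = 74.3753
  k=2: S(2,0) = 111.2940; S(2,1) = 85.0700; S(2,2) = 65.0251
Terminal payoffs V(N, i) = max(K - S_T, 0):
  V(2,0) = 0.000000; V(2,1) = 0.000000; V(2,2) = 16.964866
Backward induction: V(k, i) = exp(-r*dt) * [p * V(k+1, i) + (1-p) * V(k+1, i+1)].
  V(1,0) = exp(-r*dt) * [p*0.000000 + (1-p)*0.000000] = 0.000000
  V(1,1) = exp(-r*dt) * [p*0.000000 + (1-p)*16.964866] = 6.679388
  V(0,0) = exp(-r*dt) * [p*0.000000 + (1-p)*6.679388] = 2.629801


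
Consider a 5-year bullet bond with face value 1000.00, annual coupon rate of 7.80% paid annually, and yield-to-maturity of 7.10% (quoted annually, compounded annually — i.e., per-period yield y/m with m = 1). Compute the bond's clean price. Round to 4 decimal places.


Coupon per period c = face * coupon_rate / m = 78.000000
Periods per year m = 1; per-period yield y/m = 0.071000
Number of cashflows N = 5
Cashflows (t years, CF_t, discount factor 1/(1+y/m)^(m*t), PV):
  t = 1.0000: CF_t = 78.000000, DF = 0.933707, PV = 72.829132
  t = 2.0000: CF_t = 78.000000, DF = 0.871808, PV = 68.001057
  t = 3.0000: CF_t = 78.000000, DF = 0.814013, PV = 63.493050
  t = 4.0000: CF_t = 78.000000, DF = 0.760050, PV = 59.283894
  t = 5.0000: CF_t = 1078.000000, DF = 0.709664, PV = 765.017565
Price P = sum_t PV_t = 1028.624697

Answer: Price = 1028.6247


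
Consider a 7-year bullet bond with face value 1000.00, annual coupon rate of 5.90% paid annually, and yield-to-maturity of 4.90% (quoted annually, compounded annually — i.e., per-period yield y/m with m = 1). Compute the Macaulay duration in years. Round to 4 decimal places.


Coupon per period c = face * coupon_rate / m = 59.000000
Periods per year m = 1; per-period yield y/m = 0.049000
Number of cashflows N = 7
Cashflows (t years, CF_t, discount factor 1/(1+y/m)^(m*t), PV):
  t = 1.0000: CF_t = 59.000000, DF = 0.953289, PV = 56.244042
  t = 2.0000: CF_t = 59.000000, DF = 0.908760, PV = 53.616818
  t = 3.0000: CF_t = 59.000000, DF = 0.866310, PV = 51.112314
  t = 4.0000: CF_t = 59.000000, DF = 0.825844, PV = 48.724799
  t = 5.0000: CF_t = 59.000000, DF = 0.787268, PV = 46.448808
  t = 6.0000: CF_t = 59.000000, DF = 0.750494, PV = 44.279130
  t = 7.0000: CF_t = 1059.000000, DF = 0.715437, PV = 757.648107
Price P = sum_t PV_t = 1058.074019
Macaulay numerator sum_t t * PV_t:
  t * PV_t at t = 1.0000: 56.244042
  t * PV_t at t = 2.0000: 107.233636
  t * PV_t at t = 3.0000: 153.336943
  t * PV_t at t = 4.0000: 194.899197
  t * PV_t at t = 5.0000: 232.244039
  t * PV_t at t = 6.0000: 265.674782
  t * PV_t at t = 7.0000: 5303.536752
Macaulay duration D = (sum_t t * PV_t) / P = 6313.169391 / 1058.074019 = 5.966661

Answer: Macaulay duration = 5.9667 years


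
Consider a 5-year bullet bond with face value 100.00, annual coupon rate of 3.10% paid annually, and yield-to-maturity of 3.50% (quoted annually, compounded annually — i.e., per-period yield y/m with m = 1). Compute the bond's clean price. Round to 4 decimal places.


Coupon per period c = face * coupon_rate / m = 3.100000
Periods per year m = 1; per-period yield y/m = 0.035000
Number of cashflows N = 5
Cashflows (t years, CF_t, discount factor 1/(1+y/m)^(m*t), PV):
  t = 1.0000: CF_t = 3.100000, DF = 0.966184, PV = 2.995169
  t = 2.0000: CF_t = 3.100000, DF = 0.933511, PV = 2.893883
  t = 3.0000: CF_t = 3.100000, DF = 0.901943, PV = 2.796022
  t = 4.0000: CF_t = 3.100000, DF = 0.871442, PV = 2.701471
  t = 5.0000: CF_t = 103.100000, DF = 0.841973, PV = 86.807434
Price P = sum_t PV_t = 98.193979

Answer: Price = 98.1940


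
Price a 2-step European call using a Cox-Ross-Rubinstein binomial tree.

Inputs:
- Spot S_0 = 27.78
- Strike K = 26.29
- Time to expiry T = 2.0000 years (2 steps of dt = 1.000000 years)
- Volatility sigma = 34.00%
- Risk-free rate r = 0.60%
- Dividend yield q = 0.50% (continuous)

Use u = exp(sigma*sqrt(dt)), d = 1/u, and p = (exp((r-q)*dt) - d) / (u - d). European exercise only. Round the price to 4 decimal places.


Answer: Price = V(0,0) = 5.6262

Derivation:
dt = T/N = 1.000000
u = exp(sigma*sqrt(dt)) = 1.404948; d = 1/u = 0.711770
p = (exp((r-q)*dt) - d) / (u - d) = 0.417253
Discount per step: exp(-r*dt) = 0.994018
Stock lattice S(k, i) with i counting down-moves:
  k=0: S(0,0) = 27.7800
  k=1: S(1,0) = 39.0294; S(1,1) = 19.7730
  k=2: S(2,0) = 54.8343; S(2,1) = 27.7800; S(2,2) = 14.0738
Terminal payoffs V(N, i) = max(S_T - K, 0):
  V(2,0) = 28.544323; V(2,1) = 1.490000; V(2,2) = 0.000000
Backward induction: V(k, i) = exp(-r*dt) * [p * V(k+1, i) + (1-p) * V(k+1, i+1)].
  V(1,0) = exp(-r*dt) * [p*28.544323 + (1-p)*1.490000] = 12.702052
  V(1,1) = exp(-r*dt) * [p*1.490000 + (1-p)*0.000000] = 0.617988
  V(0,0) = exp(-r*dt) * [p*12.702052 + (1-p)*0.617988] = 5.626239


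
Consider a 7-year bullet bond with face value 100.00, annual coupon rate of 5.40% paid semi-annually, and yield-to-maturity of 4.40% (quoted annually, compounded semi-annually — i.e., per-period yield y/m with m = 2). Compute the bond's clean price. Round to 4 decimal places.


Coupon per period c = face * coupon_rate / m = 2.700000
Periods per year m = 2; per-period yield y/m = 0.022000
Number of cashflows N = 14
Cashflows (t years, CF_t, discount factor 1/(1+y/m)^(m*t), PV):
  t = 0.5000: CF_t = 2.700000, DF = 0.978474, PV = 2.641879
  t = 1.0000: CF_t = 2.700000, DF = 0.957411, PV = 2.585008
  t = 1.5000: CF_t = 2.700000, DF = 0.936801, PV = 2.529363
  t = 2.0000: CF_t = 2.700000, DF = 0.916635, PV = 2.474914
  t = 2.5000: CF_t = 2.700000, DF = 0.896903, PV = 2.421638
  t = 3.0000: CF_t = 2.700000, DF = 0.877596, PV = 2.369509
  t = 3.5000: CF_t = 2.700000, DF = 0.858704, PV = 2.318502
  t = 4.0000: CF_t = 2.700000, DF = 0.840220, PV = 2.268593
  t = 4.5000: CF_t = 2.700000, DF = 0.822133, PV = 2.219758
  t = 5.0000: CF_t = 2.700000, DF = 0.804435, PV = 2.171975
  t = 5.5000: CF_t = 2.700000, DF = 0.787119, PV = 2.125220
  t = 6.0000: CF_t = 2.700000, DF = 0.770175, PV = 2.079472
  t = 6.5000: CF_t = 2.700000, DF = 0.753596, PV = 2.034708
  t = 7.0000: CF_t = 102.700000, DF = 0.737373, PV = 75.728247
Price P = sum_t PV_t = 105.968787

Answer: Price = 105.9688
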